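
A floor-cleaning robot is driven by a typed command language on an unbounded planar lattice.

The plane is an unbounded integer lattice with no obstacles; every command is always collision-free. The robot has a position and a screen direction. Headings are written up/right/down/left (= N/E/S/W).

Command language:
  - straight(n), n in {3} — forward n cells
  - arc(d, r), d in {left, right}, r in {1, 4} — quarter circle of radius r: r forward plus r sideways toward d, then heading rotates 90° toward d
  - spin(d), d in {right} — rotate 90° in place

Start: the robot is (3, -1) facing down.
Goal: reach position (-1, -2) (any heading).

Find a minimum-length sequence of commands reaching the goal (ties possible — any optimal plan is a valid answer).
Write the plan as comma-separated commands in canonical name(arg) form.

arc(right, 1), straight(3)

initial: (3, -1) facing down
1. arc(right, 1) → (2, -2) facing left
2. straight(3) → (-1, -2) facing left
minimal: 2 command(s), checked below 2.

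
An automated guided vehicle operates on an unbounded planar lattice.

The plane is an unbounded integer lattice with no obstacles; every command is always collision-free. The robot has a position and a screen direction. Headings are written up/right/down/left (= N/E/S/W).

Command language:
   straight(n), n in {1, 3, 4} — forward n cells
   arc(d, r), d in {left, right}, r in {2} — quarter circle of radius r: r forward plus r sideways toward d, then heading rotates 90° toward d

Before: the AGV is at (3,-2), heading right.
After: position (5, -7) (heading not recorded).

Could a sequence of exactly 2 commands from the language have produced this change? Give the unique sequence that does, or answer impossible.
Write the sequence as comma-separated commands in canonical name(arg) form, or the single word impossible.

arc(right, 2), straight(3)

key: running straight(3) before arc(right, 2) would end elsewhere — order is forced
start: at (3,-2), heading right
step 1 (arc(right, 2)): at (5,-4), heading down
step 2 (straight(3)): at (5,-7), heading down
no other 2-command option fits: unique.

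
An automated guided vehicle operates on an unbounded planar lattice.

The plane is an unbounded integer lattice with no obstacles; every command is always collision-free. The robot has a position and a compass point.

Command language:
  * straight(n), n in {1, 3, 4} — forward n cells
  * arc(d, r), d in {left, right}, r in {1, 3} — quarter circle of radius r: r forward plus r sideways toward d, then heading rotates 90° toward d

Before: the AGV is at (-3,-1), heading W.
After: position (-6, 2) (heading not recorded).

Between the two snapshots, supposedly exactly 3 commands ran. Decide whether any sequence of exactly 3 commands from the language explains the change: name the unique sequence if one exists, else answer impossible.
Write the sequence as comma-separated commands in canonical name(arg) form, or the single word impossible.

start: at (-3,-1), heading W
t=1 arc(right, 1) ⇒ at (-4,0), heading N
t=2 arc(left, 1) ⇒ at (-5,1), heading W
t=3 arc(right, 1) ⇒ at (-6,2), heading N
no rival 3-sequence matches.

arc(right, 1), arc(left, 1), arc(right, 1)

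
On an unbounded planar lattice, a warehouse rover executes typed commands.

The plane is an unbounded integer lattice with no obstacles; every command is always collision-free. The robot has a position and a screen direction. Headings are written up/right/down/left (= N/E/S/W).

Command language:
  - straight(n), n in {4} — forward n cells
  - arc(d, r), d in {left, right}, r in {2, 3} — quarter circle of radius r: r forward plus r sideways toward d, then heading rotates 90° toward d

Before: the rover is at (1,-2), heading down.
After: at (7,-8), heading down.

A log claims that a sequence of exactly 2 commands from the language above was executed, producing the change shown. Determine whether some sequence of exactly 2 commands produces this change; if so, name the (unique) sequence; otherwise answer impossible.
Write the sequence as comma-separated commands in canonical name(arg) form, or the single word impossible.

arc(left, 3), arc(right, 3)

key: heading stays S — rotations cancel among the 2 commands
initial: at (1,-2), heading down
1. arc(left, 3) → at (4,-5), heading right
2. arc(right, 3) → at (7,-8), heading down
uniquely the one of 25 2-step routes that fits.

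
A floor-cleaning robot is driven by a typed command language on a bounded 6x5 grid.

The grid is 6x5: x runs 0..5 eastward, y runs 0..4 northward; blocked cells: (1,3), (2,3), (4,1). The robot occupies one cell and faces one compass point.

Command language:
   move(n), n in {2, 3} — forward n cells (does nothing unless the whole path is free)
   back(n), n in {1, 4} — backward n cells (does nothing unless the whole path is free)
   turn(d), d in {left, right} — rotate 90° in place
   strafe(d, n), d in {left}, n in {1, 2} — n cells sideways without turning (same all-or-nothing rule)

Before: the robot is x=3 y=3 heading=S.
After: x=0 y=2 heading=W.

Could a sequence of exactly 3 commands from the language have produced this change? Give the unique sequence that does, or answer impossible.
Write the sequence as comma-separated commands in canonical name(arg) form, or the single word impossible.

key: running move(3) before turn(right) would end elsewhere — order is forced
start: x=3 y=3 heading=S
step 1 (turn(right)): x=3 y=3 heading=W
step 2 (strafe(left, 1)): x=3 y=2 heading=W
step 3 (move(3)): x=0 y=2 heading=W
uniquely the one of 512 3-step routes that fits.

turn(right), strafe(left, 1), move(3)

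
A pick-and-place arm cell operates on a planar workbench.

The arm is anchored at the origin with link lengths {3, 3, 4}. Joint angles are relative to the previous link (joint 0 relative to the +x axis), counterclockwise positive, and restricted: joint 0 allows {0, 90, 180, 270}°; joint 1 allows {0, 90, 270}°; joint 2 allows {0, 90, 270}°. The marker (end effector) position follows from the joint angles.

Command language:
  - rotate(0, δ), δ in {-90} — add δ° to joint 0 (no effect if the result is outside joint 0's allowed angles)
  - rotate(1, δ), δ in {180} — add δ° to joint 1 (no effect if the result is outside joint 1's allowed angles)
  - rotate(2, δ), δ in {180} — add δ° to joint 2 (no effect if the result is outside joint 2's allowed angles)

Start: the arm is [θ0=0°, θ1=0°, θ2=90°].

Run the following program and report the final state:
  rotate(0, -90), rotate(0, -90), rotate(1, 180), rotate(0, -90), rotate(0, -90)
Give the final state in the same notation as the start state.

[θ0=0°, θ1=0°, θ2=90°]

from: [θ0=0°, θ1=0°, θ2=90°]
step 1 (rotate(0, -90)): [θ0=270°, θ1=0°, θ2=90°]
step 2 (rotate(0, -90)): [θ0=180°, θ1=0°, θ2=90°]
step 3 (rotate(1, 180)): [θ0=180°, θ1=0°, θ2=90°]
step 4 (rotate(0, -90)): [θ0=90°, θ1=0°, θ2=90°]
step 5 (rotate(0, -90)): [θ0=0°, θ1=0°, θ2=90°]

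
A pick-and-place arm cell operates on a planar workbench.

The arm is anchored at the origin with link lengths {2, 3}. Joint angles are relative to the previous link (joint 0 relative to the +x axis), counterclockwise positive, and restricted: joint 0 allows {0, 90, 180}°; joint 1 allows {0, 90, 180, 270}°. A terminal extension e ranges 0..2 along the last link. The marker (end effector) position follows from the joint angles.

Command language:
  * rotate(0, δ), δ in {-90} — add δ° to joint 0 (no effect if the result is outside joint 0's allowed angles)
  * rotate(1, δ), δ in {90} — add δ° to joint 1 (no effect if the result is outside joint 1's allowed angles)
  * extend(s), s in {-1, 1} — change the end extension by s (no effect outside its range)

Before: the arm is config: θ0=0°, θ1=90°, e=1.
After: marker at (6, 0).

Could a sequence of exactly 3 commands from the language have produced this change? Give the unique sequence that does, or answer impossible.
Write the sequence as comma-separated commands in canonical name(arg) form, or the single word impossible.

begin: config: θ0=0°, θ1=90°, e=1
[1] after rotate(1, 90): config: θ0=0°, θ1=180°, e=1
[2] after rotate(1, 90): config: θ0=0°, θ1=270°, e=1
[3] after rotate(1, 90): config: θ0=0°, θ1=0°, e=1
all 64 alternatives checked — unique.

rotate(1, 90), rotate(1, 90), rotate(1, 90)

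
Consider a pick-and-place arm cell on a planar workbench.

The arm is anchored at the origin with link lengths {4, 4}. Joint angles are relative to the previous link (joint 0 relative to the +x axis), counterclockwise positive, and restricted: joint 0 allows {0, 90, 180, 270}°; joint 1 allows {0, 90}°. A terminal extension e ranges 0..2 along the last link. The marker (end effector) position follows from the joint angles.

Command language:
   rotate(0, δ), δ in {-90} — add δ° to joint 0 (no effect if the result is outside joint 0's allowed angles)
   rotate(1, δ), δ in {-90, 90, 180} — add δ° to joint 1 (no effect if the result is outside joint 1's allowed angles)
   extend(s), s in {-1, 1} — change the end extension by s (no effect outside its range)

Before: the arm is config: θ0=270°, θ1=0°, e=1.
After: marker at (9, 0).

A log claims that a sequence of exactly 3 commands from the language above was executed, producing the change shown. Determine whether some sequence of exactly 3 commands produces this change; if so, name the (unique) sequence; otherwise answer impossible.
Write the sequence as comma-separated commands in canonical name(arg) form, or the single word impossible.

start: config: θ0=270°, θ1=0°, e=1
1. rotate(0, -90) → config: θ0=180°, θ1=0°, e=1
2. rotate(0, -90) → config: θ0=90°, θ1=0°, e=1
3. rotate(0, -90) → config: θ0=0°, θ1=0°, e=1
uniquely the one of 216 3-step routes that fits.

rotate(0, -90), rotate(0, -90), rotate(0, -90)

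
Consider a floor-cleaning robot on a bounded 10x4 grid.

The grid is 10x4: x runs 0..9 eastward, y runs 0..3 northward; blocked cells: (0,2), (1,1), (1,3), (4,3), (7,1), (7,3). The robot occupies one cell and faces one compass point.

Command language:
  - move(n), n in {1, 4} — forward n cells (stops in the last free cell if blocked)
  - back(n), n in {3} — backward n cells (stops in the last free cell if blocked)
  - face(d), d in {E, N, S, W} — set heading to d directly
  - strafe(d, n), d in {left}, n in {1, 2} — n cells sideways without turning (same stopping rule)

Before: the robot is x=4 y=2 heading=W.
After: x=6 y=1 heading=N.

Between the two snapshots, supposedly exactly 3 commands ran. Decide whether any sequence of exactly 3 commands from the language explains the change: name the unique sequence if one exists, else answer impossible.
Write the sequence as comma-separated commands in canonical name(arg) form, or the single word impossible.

key: running face(N) before strafe(left, 1) would end elsewhere — order is forced
from: x=4 y=2 heading=W
[1] after strafe(left, 1): x=4 y=1 heading=W
[2] after back(3): x=6 y=1 heading=W
[3] after face(N): x=6 y=1 heading=N
all 729 alternatives checked — unique.

strafe(left, 1), back(3), face(N)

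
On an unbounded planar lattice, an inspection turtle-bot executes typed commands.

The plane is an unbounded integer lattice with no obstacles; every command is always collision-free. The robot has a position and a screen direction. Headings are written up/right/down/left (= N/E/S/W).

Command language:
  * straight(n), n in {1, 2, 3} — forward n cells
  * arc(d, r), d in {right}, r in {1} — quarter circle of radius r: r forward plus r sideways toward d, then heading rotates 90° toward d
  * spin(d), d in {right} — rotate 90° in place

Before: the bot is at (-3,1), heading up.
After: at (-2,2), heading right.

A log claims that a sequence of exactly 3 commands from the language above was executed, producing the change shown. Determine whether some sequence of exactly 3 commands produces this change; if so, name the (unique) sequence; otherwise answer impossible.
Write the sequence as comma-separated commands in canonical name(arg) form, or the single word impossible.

key: cell and facing (now E) both changed — the 3 commands mix motion and turning
start: at (-3,1), heading up
1. straight(1) → at (-3,2), heading up
2. spin(right) → at (-3,2), heading right
3. straight(1) → at (-2,2), heading right
no rival 3-sequence matches.

straight(1), spin(right), straight(1)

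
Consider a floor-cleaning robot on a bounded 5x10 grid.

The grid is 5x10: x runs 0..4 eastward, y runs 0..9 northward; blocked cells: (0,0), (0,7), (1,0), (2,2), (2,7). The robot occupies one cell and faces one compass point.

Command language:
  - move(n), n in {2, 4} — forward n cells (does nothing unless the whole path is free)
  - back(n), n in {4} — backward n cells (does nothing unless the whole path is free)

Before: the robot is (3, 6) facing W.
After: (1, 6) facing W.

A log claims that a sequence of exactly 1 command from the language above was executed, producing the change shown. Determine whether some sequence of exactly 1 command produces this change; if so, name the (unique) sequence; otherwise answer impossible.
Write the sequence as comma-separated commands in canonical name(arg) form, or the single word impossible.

move(2)

key: heading stays W — the single command does not turn
begin: (3, 6) facing W
step 1 (move(2)): (1, 6) facing W
uniquely the one of 3 1-step routes that fits.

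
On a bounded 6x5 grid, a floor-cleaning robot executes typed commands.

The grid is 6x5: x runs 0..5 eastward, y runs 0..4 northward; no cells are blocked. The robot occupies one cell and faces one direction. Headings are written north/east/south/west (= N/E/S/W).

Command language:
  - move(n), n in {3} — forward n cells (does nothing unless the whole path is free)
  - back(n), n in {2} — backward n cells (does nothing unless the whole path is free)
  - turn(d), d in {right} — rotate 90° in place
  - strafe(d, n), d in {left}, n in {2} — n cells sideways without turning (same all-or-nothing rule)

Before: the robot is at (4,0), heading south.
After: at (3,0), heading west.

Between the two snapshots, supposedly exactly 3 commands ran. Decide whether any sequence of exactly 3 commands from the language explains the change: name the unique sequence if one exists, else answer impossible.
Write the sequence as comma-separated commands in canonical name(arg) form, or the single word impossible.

turn(right), move(3), back(2)

key: position moved to (3,0) AND the heading swung to W — translation plus rotation needed
start: at (4,0), heading south
t=1 turn(right) ⇒ at (4,0), heading west
t=2 move(3) ⇒ at (1,0), heading west
t=3 back(2) ⇒ at (3,0), heading west
no other 3-command option fits: unique.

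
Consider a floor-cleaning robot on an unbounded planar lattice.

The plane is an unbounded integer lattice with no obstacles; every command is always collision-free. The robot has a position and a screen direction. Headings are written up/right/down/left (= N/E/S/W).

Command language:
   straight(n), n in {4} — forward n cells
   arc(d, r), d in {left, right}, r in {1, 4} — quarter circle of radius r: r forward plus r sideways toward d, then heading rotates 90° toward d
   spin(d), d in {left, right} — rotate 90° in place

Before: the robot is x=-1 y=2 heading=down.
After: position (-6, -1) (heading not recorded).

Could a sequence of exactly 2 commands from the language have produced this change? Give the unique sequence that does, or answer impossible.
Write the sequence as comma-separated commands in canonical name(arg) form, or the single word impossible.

key: running arc(right, 1) before arc(right, 4) would end elsewhere — order is forced
initial: x=-1 y=2 heading=down
1. arc(right, 4) → x=-5 y=-2 heading=left
2. arc(right, 1) → x=-6 y=-1 heading=up
no rival 2-sequence matches.

arc(right, 4), arc(right, 1)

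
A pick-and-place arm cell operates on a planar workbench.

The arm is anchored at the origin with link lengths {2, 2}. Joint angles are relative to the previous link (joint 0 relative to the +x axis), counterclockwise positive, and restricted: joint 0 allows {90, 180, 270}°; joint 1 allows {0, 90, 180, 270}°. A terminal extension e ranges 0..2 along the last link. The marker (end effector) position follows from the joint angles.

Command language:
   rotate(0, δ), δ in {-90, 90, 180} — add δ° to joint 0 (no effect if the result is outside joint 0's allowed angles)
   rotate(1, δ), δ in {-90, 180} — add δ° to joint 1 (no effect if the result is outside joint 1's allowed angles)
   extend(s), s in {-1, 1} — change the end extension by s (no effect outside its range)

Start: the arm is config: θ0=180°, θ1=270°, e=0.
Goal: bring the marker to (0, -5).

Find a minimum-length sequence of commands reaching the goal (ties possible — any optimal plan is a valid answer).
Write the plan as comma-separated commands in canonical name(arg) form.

start: config: θ0=180°, θ1=270°, e=0
t=1 rotate(0, 90) ⇒ config: θ0=270°, θ1=270°, e=0
t=2 rotate(1, -90) ⇒ config: θ0=270°, θ1=180°, e=0
t=3 rotate(1, 180) ⇒ config: θ0=270°, θ1=0°, e=0
t=4 extend(1) ⇒ config: θ0=270°, θ1=0°, e=1
nothing shorter than 4 reaches the goal.

rotate(0, 90), rotate(1, -90), rotate(1, 180), extend(1)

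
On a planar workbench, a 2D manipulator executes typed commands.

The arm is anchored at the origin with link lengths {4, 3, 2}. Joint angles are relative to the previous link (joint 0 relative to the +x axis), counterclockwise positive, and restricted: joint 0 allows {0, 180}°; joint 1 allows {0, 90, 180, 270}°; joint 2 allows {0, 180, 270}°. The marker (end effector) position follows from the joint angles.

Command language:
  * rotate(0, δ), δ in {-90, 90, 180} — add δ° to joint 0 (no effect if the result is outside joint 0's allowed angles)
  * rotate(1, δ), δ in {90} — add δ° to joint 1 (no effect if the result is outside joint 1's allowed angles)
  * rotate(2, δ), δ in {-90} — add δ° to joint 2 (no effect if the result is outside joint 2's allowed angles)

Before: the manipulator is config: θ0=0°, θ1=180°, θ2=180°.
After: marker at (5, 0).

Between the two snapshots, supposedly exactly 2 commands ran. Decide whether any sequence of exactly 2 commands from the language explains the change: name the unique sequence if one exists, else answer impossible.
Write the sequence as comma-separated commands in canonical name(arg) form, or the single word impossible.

rotate(1, 90), rotate(1, 90)

from: config: θ0=0°, θ1=180°, θ2=180°
step 1 (rotate(1, 90)): config: θ0=0°, θ1=270°, θ2=180°
step 2 (rotate(1, 90)): config: θ0=0°, θ1=0°, θ2=180°
no other 2-command option fits: unique.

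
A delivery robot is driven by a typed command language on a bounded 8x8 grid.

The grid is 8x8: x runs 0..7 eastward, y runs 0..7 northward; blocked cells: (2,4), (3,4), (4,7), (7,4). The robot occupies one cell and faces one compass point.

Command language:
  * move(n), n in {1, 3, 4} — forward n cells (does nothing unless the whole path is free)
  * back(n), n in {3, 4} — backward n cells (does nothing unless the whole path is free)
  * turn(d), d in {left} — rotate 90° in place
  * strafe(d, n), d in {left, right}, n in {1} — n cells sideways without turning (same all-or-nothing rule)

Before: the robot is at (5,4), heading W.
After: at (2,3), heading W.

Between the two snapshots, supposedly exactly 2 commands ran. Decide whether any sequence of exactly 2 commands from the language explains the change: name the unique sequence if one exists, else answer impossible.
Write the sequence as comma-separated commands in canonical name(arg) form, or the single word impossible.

key: running move(3) before strafe(left, 1) would end elsewhere — order is forced
initial: at (5,4), heading W
[1] after strafe(left, 1): at (5,3), heading W
[2] after move(3): at (2,3), heading W
all 64 alternatives checked — unique.

strafe(left, 1), move(3)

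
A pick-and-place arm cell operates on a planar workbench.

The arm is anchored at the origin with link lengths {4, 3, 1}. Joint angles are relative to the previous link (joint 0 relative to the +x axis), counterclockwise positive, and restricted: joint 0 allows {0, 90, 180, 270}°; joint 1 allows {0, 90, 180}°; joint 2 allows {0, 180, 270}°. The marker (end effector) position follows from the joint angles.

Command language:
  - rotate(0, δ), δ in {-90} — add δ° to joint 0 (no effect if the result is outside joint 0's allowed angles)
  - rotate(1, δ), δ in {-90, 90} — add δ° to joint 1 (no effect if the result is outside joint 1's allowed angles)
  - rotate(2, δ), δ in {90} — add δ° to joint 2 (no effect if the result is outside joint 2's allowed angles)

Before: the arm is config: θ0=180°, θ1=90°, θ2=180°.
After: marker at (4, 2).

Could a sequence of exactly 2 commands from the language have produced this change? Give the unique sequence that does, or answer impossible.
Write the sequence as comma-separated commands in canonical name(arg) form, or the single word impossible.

begin: config: θ0=180°, θ1=90°, θ2=180°
[1] after rotate(0, -90): config: θ0=90°, θ1=90°, θ2=180°
[2] after rotate(0, -90): config: θ0=0°, θ1=90°, θ2=180°
all 16 alternatives checked — unique.

rotate(0, -90), rotate(0, -90)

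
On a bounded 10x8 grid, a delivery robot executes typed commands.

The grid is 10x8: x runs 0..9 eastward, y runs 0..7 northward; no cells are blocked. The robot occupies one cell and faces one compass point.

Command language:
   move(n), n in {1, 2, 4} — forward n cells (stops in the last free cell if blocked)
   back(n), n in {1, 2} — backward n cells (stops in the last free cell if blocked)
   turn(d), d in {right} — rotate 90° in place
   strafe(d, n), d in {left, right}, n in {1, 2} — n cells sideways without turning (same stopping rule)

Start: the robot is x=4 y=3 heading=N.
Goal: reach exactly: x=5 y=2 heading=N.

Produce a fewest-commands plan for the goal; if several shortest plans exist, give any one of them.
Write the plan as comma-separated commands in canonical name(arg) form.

start: x=4 y=3 heading=N
step 1 (strafe(right, 1)): x=5 y=3 heading=N
step 2 (back(1)): x=5 y=2 heading=N
minimal: 2 command(s), checked below 2.

strafe(right, 1), back(1)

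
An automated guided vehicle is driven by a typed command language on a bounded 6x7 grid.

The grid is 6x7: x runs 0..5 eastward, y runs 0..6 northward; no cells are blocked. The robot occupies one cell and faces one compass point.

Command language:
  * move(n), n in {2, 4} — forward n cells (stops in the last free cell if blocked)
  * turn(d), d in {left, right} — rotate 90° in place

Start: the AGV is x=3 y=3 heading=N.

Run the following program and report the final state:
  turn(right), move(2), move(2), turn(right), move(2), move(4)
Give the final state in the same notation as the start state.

t0: x=3 y=3 heading=N
[1] after turn(right): x=3 y=3 heading=E
[2] after move(2): x=5 y=3 heading=E
[3] after move(2): x=5 y=3 heading=E
[4] after turn(right): x=5 y=3 heading=S
[5] after move(2): x=5 y=1 heading=S
[6] after move(4): x=5 y=0 heading=S

x=5 y=0 heading=S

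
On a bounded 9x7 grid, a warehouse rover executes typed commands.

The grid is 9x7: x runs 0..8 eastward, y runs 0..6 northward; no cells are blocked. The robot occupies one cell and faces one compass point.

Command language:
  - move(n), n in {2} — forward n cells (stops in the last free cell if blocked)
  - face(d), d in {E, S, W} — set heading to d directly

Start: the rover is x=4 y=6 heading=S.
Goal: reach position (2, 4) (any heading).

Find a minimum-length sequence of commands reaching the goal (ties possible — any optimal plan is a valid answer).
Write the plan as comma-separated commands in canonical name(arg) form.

from: x=4 y=6 heading=S
t=1 move(2) ⇒ x=4 y=4 heading=S
t=2 face(W) ⇒ x=4 y=4 heading=W
t=3 move(2) ⇒ x=2 y=4 heading=W
minimal: 3 command(s), checked below 3.

move(2), face(W), move(2)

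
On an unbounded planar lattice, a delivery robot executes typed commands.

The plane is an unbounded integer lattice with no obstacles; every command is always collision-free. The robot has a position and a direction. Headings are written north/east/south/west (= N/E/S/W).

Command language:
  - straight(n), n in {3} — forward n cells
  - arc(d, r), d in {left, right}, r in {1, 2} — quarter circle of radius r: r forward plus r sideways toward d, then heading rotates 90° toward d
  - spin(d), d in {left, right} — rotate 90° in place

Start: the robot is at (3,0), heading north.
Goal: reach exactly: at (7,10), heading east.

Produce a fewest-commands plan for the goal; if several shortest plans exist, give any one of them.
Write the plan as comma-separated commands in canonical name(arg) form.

begin: at (3,0), heading north
t=1 spin(right) ⇒ at (3,0), heading east
t=2 arc(left, 2) ⇒ at (5,2), heading north
t=3 straight(3) ⇒ at (5,5), heading north
t=4 straight(3) ⇒ at (5,8), heading north
t=5 arc(right, 2) ⇒ at (7,10), heading east
minimal: 5 command(s), checked below 5.

spin(right), arc(left, 2), straight(3), straight(3), arc(right, 2)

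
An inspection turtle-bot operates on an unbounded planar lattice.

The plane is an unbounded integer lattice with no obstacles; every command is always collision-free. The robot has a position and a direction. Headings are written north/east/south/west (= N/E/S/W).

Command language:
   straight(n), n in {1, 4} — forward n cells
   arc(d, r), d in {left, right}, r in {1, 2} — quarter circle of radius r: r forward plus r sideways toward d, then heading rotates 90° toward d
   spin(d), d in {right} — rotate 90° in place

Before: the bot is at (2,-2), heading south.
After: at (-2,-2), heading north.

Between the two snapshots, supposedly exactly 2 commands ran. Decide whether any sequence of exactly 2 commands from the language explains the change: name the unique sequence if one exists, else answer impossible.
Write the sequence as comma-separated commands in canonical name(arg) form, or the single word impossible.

arc(right, 2), arc(right, 2)

key: cell and facing (now N) both changed — the 2 commands mix motion and turning
start: at (2,-2), heading south
t=1 arc(right, 2) ⇒ at (0,-4), heading west
t=2 arc(right, 2) ⇒ at (-2,-2), heading north
no other 2-command option fits: unique.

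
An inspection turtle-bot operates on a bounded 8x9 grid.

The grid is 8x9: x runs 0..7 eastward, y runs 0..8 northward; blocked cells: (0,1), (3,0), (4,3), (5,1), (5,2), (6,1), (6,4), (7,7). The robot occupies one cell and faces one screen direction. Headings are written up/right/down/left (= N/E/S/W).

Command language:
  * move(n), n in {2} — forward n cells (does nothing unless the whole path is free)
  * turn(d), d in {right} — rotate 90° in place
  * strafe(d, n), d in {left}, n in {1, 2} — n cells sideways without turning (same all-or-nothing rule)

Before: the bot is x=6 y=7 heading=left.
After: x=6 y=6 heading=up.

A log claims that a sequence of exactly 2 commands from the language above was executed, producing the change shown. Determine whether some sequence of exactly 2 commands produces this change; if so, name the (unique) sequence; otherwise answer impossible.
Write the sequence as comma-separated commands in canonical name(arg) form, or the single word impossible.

strafe(left, 1), turn(right)

key: order matters: swapping strafe(left, 1) and turn(right) lands elsewhere
begin: x=6 y=7 heading=left
1. strafe(left, 1) → x=6 y=6 heading=left
2. turn(right) → x=6 y=6 heading=up
uniquely the one of 16 2-step routes that fits.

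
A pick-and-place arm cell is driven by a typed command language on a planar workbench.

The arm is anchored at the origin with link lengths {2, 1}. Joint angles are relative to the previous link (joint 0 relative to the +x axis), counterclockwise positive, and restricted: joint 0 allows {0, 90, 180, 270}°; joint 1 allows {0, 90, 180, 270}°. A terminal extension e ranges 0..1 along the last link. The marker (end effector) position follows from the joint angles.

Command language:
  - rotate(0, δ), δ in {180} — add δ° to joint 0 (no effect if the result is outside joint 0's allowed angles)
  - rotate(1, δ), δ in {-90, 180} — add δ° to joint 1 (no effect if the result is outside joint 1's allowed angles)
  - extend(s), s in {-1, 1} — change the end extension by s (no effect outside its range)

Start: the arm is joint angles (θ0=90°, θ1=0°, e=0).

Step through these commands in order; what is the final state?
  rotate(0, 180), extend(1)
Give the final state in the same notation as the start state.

joint angles (θ0=270°, θ1=0°, e=1)

from: joint angles (θ0=90°, θ1=0°, e=0)
step 1 (rotate(0, 180)): joint angles (θ0=270°, θ1=0°, e=0)
step 2 (extend(1)): joint angles (θ0=270°, θ1=0°, e=1)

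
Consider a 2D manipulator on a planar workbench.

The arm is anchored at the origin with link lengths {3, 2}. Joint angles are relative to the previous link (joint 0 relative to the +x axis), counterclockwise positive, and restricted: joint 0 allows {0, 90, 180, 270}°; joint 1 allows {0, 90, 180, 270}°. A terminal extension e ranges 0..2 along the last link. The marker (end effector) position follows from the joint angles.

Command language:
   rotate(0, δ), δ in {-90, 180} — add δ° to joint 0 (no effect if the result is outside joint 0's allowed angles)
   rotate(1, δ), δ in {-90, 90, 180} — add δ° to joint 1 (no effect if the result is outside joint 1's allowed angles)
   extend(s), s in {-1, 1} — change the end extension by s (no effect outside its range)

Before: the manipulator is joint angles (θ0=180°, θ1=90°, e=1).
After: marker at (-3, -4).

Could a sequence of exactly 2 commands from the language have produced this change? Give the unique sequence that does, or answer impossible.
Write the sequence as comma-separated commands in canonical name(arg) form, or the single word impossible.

extend(1), extend(1)

from: joint angles (θ0=180°, θ1=90°, e=1)
1. extend(1) → joint angles (θ0=180°, θ1=90°, e=2)
2. extend(1) → joint angles (θ0=180°, θ1=90°, e=2)
no rival 2-sequence matches.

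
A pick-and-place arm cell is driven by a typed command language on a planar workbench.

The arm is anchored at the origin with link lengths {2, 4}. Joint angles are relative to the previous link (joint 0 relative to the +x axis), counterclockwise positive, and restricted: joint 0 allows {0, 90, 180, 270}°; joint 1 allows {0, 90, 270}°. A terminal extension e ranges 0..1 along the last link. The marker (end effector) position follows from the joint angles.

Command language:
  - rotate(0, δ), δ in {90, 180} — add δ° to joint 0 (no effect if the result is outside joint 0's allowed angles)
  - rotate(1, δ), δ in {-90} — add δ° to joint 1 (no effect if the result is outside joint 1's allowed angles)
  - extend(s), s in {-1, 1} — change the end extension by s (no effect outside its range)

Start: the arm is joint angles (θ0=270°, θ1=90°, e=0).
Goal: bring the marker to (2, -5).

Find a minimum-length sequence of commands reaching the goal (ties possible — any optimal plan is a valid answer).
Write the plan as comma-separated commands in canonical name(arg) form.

extend(1), rotate(1, -90), rotate(1, -90), rotate(0, 90)

t0: joint angles (θ0=270°, θ1=90°, e=0)
1. extend(1) → joint angles (θ0=270°, θ1=90°, e=1)
2. rotate(1, -90) → joint angles (θ0=270°, θ1=0°, e=1)
3. rotate(1, -90) → joint angles (θ0=270°, θ1=270°, e=1)
4. rotate(0, 90) → joint angles (θ0=0°, θ1=270°, e=1)
shorter routes all fall short; 4 is best.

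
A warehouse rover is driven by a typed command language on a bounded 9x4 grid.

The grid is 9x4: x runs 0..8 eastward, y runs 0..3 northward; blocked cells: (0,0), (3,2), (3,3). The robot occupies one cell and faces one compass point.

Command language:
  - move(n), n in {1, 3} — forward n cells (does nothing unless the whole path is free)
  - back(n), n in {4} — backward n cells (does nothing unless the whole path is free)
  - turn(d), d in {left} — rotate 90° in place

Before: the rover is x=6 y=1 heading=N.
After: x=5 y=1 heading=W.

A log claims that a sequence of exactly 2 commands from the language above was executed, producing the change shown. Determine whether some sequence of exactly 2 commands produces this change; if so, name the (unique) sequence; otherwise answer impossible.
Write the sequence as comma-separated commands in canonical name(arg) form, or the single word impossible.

turn(left), move(1)

key: position moved to (5,1) AND the heading swung to W — translation plus rotation needed
t0: x=6 y=1 heading=N
t=1 turn(left) ⇒ x=6 y=1 heading=W
t=2 move(1) ⇒ x=5 y=1 heading=W
no other 2-command option fits: unique.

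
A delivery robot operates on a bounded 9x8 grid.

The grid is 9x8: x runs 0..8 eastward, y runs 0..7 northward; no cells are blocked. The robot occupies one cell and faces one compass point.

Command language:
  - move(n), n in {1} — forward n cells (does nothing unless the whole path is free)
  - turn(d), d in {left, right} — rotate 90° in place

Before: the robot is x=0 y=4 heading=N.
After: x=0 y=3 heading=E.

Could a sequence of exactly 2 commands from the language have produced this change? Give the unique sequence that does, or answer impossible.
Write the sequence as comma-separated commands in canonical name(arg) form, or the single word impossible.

impossible

all 9 sequences checked — none match.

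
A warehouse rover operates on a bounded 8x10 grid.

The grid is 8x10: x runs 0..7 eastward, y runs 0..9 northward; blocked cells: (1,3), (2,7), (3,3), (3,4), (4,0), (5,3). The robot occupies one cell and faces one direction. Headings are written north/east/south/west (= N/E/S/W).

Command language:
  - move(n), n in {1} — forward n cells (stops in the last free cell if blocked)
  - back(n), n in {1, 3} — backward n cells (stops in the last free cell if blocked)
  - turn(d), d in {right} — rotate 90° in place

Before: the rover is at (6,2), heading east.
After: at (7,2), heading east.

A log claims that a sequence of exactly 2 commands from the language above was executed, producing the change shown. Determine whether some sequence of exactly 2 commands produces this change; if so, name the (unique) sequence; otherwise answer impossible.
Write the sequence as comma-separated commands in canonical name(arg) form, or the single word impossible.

move(1), move(1)

key: heading stays E — no command in the sequence turns
t0: at (6,2), heading east
t=1 move(1) ⇒ at (7,2), heading east
t=2 move(1) ⇒ at (7,2), heading east
uniquely the one of 16 2-step routes that fits.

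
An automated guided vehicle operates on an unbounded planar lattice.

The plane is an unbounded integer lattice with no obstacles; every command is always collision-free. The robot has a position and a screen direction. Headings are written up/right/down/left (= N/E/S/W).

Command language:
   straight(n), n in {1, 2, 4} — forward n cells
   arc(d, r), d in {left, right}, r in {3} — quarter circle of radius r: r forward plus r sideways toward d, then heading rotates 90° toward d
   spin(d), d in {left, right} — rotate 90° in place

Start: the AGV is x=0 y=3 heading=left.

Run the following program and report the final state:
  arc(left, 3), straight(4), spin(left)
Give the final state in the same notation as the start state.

x=-3 y=-4 heading=right

from: x=0 y=3 heading=left
t=1 arc(left, 3) ⇒ x=-3 y=0 heading=down
t=2 straight(4) ⇒ x=-3 y=-4 heading=down
t=3 spin(left) ⇒ x=-3 y=-4 heading=right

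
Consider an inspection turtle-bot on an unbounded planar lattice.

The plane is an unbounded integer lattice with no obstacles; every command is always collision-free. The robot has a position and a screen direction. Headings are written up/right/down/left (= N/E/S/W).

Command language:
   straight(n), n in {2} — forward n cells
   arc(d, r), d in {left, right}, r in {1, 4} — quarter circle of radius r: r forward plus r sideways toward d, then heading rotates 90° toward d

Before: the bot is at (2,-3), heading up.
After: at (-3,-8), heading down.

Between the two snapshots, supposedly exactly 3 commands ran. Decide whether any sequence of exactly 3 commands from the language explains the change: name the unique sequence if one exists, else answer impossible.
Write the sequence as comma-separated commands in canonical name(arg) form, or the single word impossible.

arc(left, 1), arc(left, 4), straight(2)

key: position moved to (-3,-8) AND the heading swung to S — translation plus rotation needed
start: at (2,-3), heading up
t=1 arc(left, 1) ⇒ at (1,-2), heading left
t=2 arc(left, 4) ⇒ at (-3,-6), heading down
t=3 straight(2) ⇒ at (-3,-8), heading down
uniquely the one of 125 3-step routes that fits.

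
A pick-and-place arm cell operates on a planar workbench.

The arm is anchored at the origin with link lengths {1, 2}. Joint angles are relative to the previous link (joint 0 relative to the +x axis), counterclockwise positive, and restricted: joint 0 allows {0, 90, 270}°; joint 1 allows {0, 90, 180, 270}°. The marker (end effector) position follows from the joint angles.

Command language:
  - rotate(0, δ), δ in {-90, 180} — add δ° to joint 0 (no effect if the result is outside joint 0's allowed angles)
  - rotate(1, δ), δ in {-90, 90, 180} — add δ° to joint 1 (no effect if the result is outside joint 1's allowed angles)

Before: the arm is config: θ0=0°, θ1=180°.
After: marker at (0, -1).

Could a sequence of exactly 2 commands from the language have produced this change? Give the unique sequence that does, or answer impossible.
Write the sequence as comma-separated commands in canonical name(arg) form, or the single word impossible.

key: order matters: swapping rotate(0, -90) and rotate(0, 180) lands elsewhere
start: config: θ0=0°, θ1=180°
1. rotate(0, -90) → config: θ0=270°, θ1=180°
2. rotate(0, 180) → config: θ0=90°, θ1=180°
all 25 alternatives checked — unique.

rotate(0, -90), rotate(0, 180)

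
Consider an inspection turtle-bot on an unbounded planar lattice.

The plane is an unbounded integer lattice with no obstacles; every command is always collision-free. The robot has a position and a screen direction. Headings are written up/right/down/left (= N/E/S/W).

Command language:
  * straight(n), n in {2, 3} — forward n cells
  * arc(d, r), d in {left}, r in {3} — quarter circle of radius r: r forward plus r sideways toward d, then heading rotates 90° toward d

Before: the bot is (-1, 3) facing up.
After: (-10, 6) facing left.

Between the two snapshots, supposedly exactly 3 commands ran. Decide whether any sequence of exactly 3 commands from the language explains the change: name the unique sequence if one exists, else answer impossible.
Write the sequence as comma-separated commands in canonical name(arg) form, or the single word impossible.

arc(left, 3), straight(3), straight(3)

key: position moved to (-10,6) AND the heading swung to W — translation plus rotation needed
t0: (-1, 3) facing up
step 1 (arc(left, 3)): (-4, 6) facing left
step 2 (straight(3)): (-7, 6) facing left
step 3 (straight(3)): (-10, 6) facing left
uniquely the one of 27 3-step routes that fits.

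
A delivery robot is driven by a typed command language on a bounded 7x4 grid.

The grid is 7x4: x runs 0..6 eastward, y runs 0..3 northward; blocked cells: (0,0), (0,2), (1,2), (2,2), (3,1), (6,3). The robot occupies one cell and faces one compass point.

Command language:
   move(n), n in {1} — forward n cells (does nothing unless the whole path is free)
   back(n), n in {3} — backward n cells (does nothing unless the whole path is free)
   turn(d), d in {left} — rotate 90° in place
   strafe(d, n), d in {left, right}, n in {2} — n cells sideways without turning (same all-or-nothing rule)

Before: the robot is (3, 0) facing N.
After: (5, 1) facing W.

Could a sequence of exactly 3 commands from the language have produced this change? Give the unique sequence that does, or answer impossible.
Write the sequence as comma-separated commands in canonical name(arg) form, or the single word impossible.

key: order matters: swapping strafe(right, 2) and turn(left) lands elsewhere
initial: (3, 0) facing N
1. strafe(right, 2) → (5, 0) facing N
2. move(1) → (5, 1) facing N
3. turn(left) → (5, 1) facing W
no other 3-command option fits: unique.

strafe(right, 2), move(1), turn(left)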